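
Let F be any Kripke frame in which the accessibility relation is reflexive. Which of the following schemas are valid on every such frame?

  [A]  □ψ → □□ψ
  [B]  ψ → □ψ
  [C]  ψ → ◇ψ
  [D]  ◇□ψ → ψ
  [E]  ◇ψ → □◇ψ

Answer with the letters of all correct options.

A reflexive relation is serial.
(A) □ψ → □□ψ is axiom 4, which corresponds to transitivity. Such an R need not be transitive — not valid.
(B) ψ → □ψ is valid only on frames where every R-edge is a self-loop. Such an R need not be a subset of the identity — not valid.
(C) the dual of axiom T: valid iff R is reflexive. Every such R is reflexive — valid.
(D) ◇□ψ → ψ (the dual of axiom B) characterises the symmetric frames. Such an R need not be symmetric — not valid.
(E) ◇ψ → □◇ψ is axiom 5, which corresponds to the euclidean property. Such an R need not be euclidean — not valid.

C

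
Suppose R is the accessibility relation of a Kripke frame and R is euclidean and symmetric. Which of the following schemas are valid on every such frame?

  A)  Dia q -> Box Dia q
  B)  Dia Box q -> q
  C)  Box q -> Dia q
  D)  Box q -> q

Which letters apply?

A, B

A symmetric euclidean relation is transitive (uRv and vRw give vRu by symmetry, then uRw by the euclidean condition, applied at v).
(A) Dia q -> Box Dia q is axiom 5; it is valid on a frame exactly when R is euclidean. Every such R is euclidean, so valid.
(B) Dia Box q -> q (the dual of axiom B) characterises the symmetric frames. Every such R is symmetric — valid.
(C) Box q -> Dia q (axiom D) characterises the serial frames. Such an R need not be serial — not valid.
(D) Box q -> q is axiom T, which corresponds to reflexivity. Such an R need not be reflexive — not valid.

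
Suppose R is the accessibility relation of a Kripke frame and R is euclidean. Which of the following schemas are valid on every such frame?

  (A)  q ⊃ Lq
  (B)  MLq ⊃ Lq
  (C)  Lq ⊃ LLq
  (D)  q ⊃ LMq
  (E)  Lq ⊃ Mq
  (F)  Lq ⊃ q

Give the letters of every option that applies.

B

(A) q ⊃ Lq is valid only on frames where every R-edge is a self-loop. Such an R need not be a subset of the identity — not valid.
(B) MLq ⊃ Lq is the dual of axiom 5, which corresponds to the euclidean property. Every such R is euclidean — valid.
(C) Lq ⊃ LLq is axiom 4; it is valid on a frame exactly when R is transitive. Such an R need not be transitive, so not valid.
(D) q ⊃ LMq is axiom B; it is valid on a frame exactly when R is symmetric. Such an R need not be symmetric, so not valid.
(E) Lq ⊃ Mq is axiom D, which corresponds to seriality. Such an R need not be serial — not valid.
(F) Lq ⊃ q is axiom T, which corresponds to reflexivity. Such an R need not be reflexive — not valid.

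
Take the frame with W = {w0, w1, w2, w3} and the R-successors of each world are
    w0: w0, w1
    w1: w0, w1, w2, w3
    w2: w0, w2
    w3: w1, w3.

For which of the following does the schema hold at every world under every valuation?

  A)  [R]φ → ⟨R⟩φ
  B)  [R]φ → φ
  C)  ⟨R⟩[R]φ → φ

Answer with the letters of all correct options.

A, B

R is reflexive: each world relates to itself.
R is not symmetric: w1 R w2 but not w2 R w1.
R is serial: every world has an R-successor.
(A) [R]φ → ⟨R⟩φ is axiom D; it is valid on a frame exactly when R is serial. R is serial, so valid.
(B) [R]φ → φ (axiom T) characterises the reflexive frames. R is reflexive — valid.
(C) ⟨R⟩[R]φ → φ (the dual of axiom B) characterises the symmetric frames. R is not symmetric — not valid.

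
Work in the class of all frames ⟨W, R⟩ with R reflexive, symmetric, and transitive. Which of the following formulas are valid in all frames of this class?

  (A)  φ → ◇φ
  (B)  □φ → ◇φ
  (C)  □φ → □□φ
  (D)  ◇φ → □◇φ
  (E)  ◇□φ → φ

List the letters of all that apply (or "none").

A, B, C, D, E

A relation that is reflexive, symmetric, and transitive is also euclidean and serial.
(A) φ → ◇φ (the dual of axiom T) characterises the reflexive frames. Every such R is reflexive — valid.
(B) □φ → ◇φ (axiom D) characterises the serial frames. Every such R is serial — valid.
(C) axiom 4: valid iff R is transitive. Every such R is transitive — valid.
(D) ◇φ → □◇φ (axiom 5) characterises the euclidean frames. Every such R is euclidean — valid.
(E) the dual of axiom B: valid iff R is symmetric. Every such R is symmetric — valid.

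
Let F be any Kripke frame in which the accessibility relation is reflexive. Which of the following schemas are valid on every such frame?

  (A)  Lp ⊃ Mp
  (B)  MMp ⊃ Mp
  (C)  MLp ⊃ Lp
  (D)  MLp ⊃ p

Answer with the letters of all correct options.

A

A reflexive relation is serial.
(A) Lp ⊃ Mp (axiom D) characterises the serial frames. Every such R is serial — valid.
(B) MMp ⊃ Mp is the dual of axiom 4; it is valid on a frame exactly when R is transitive. Such an R need not be transitive, so not valid.
(C) MLp ⊃ Lp is the dual of axiom 5; it is valid on a frame exactly when R is euclidean. Such an R need not be euclidean, so not valid.
(D) MLp ⊃ p is the dual of axiom B; it is valid on a frame exactly when R is symmetric. Such an R need not be symmetric, so not valid.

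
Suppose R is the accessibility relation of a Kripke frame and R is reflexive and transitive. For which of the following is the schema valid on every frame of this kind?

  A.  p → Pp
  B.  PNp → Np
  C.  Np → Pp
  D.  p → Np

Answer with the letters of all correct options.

A, C

Reflexive relations are serial.
(A) p → Pp (the dual of axiom T) characterises the reflexive frames. Every such R is reflexive — valid.
(B) the dual of axiom 5: valid iff R is euclidean. Such an R need not be euclidean — not valid.
(C) Np → Pp (axiom D) characterises the serial frames. Every such R is serial — valid.
(D) p → Np is equivalent to ◇p→p; it holds exactly when R ⊆ identity. Such an R need not be a subset of the identity — not valid.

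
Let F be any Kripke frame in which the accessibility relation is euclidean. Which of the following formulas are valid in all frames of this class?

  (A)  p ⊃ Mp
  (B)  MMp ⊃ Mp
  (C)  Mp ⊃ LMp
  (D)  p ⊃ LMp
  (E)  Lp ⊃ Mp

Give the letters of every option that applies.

(A) p ⊃ Mp (the dual of axiom T) characterises the reflexive frames. Such an R need not be reflexive — not valid.
(B) MMp ⊃ Mp (the dual of axiom 4) characterises the transitive frames. Such an R need not be transitive — not valid.
(C) Mp ⊃ LMp is axiom 5; it is valid on a frame exactly when R is euclidean. Every such R is euclidean, so valid.
(D) p ⊃ LMp is axiom B, which corresponds to symmetry. Such an R need not be symmetric — not valid.
(E) Lp ⊃ Mp (axiom D) characterises the serial frames. Such an R need not be serial — not valid.

C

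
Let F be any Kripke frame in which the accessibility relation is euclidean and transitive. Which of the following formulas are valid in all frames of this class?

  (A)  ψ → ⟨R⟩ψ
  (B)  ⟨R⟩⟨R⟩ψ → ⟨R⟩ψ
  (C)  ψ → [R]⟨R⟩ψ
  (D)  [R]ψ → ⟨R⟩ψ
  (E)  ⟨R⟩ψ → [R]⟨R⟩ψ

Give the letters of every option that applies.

B, E

(A) the dual of axiom T: valid iff R is reflexive. Such an R need not be reflexive — not valid.
(B) ⟨R⟩⟨R⟩ψ → ⟨R⟩ψ (the dual of axiom 4) characterises the transitive frames. Every such R is transitive — valid.
(C) axiom B: valid iff R is symmetric. Such an R need not be symmetric — not valid.
(D) axiom D: valid iff R is serial. Such an R need not be serial — not valid.
(E) ⟨R⟩ψ → [R]⟨R⟩ψ is axiom 5; it is valid on a frame exactly when R is euclidean. Every such R is euclidean, so valid.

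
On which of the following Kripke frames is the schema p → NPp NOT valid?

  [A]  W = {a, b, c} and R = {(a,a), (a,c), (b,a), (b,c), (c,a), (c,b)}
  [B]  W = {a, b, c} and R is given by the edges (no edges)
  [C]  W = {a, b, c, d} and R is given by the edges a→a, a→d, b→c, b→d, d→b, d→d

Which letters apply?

The schema p → NPp is axiom B; it is valid on a frame iff R is symmetric.
(A) R is not symmetric (b R a but not a R b), so the schema fails here.
(B) R is symmetric (every R-edge is matched by its reverse), so the schema is valid here.
(C) R is not symmetric (a R d but not d R a), so the schema fails here.

A, C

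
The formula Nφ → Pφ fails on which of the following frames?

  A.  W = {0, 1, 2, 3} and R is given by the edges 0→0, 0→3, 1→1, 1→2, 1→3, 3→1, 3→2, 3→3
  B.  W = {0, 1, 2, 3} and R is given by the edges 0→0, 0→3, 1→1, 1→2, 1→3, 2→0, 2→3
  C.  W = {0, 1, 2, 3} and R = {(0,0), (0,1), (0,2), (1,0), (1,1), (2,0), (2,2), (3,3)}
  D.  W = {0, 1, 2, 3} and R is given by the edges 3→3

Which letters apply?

The schema Nφ → Pφ is axiom D; it is valid on a frame iff R is serial.
(A) R is not serial (2 has no R-successor), so the schema fails here.
(B) R is not serial (3 has no R-successor), so the schema fails here.
(C) R is serial (every world has an R-successor), so the schema is valid here.
(D) R is not serial (0 has no R-successor), so the schema fails here.

A, B, D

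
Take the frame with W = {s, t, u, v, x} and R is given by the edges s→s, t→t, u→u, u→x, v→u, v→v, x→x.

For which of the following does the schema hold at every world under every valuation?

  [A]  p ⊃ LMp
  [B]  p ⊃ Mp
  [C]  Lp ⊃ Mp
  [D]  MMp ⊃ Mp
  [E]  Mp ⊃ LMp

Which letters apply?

R is reflexive: each world relates to itself.
R is not symmetric: u R x but not x R u.
R is not transitive: v R u and u R x but not v R x.
R is not euclidean: u R x and u R u but not x R u.
R is serial: every world has an R-successor.
(A) p ⊃ LMp is axiom B; it is valid on a frame exactly when R is symmetric. R is not symmetric, so not valid.
(B) p ⊃ Mp is the dual of axiom T, which corresponds to reflexivity. R is reflexive — valid.
(C) Lp ⊃ Mp (axiom D) characterises the serial frames. R is serial — valid.
(D) MMp ⊃ Mp (the dual of axiom 4) characterises the transitive frames. R is not transitive — not valid.
(E) Mp ⊃ LMp is axiom 5, which corresponds to the euclidean property. R is not euclidean — not valid.

B, C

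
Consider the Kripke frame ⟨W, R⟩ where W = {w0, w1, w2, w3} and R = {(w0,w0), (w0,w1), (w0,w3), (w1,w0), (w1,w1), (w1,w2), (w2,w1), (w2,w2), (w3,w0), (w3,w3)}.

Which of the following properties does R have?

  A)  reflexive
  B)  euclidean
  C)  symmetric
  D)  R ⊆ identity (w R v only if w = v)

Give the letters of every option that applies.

(A) reflexive: each world relates to itself.
(B) not euclidean: w0 R w1 and w0 R w3 but not w1 R w3.
(C) symmetric: every R-edge is matched by its reverse.
(D) not ⊆ identity: w0 R w1 with w0 ≠ w1.

A, C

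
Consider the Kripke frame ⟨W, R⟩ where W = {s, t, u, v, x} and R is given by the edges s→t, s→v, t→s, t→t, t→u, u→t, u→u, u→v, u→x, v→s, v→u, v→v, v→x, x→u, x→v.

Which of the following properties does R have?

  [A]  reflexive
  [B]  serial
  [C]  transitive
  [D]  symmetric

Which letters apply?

B, D

(A) not reflexive: not s R s.
(B) serial: every world has an R-successor.
(C) not transitive: s R t and t R s but not s R s.
(D) symmetric: every R-edge is matched by its reverse.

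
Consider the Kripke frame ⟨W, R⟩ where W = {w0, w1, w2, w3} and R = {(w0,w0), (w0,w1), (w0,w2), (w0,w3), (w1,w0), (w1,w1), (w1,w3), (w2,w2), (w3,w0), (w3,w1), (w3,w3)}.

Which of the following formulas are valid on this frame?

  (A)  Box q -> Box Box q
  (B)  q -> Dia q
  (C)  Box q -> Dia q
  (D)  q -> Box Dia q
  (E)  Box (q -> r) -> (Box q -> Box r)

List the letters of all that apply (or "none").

B, C, E

R is reflexive: each world relates to itself.
R is not symmetric: w0 R w2 but not w2 R w0.
R is not transitive: w1 R w0 and w0 R w2 but not w1 R w2.
R is serial: every world has an R-successor.
(A) Box q -> Box Box q is axiom 4, which corresponds to transitivity. R is not transitive — not valid.
(B) q -> Dia q (the dual of axiom T) characterises the reflexive frames. R is reflexive — valid.
(C) Box q -> Dia q is axiom D; it is valid on a frame exactly when R is serial. R is serial, so valid.
(D) axiom B: valid iff R is symmetric. R is not symmetric — not valid.
(E) this is just K, valid on every normal frame.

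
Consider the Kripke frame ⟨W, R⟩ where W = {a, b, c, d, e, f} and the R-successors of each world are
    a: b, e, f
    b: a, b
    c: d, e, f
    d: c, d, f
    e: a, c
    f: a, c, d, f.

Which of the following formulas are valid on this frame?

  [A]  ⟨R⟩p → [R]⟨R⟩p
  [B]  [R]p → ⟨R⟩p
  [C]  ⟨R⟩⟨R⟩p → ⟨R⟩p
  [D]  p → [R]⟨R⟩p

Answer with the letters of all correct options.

B, D

R is symmetric: every R-edge is matched by its reverse.
R is not transitive: a R b and b R a but not a R a.
R is not euclidean: a R b and a R e but not b R e.
R is serial: every world has an R-successor.
(A) ⟨R⟩p → [R]⟨R⟩p (axiom 5) characterises the euclidean frames. R is not euclidean — not valid.
(B) [R]p → ⟨R⟩p (axiom D) characterises the serial frames. R is serial — valid.
(C) the dual of axiom 4: valid iff R is transitive. R is not transitive — not valid.
(D) p → [R]⟨R⟩p is axiom B; it is valid on a frame exactly when R is symmetric. R is symmetric, so valid.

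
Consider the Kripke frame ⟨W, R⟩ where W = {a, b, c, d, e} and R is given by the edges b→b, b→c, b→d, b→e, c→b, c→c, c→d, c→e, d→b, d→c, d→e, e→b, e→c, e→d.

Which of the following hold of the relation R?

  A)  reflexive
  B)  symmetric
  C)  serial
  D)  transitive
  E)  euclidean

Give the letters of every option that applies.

B

(A) not reflexive: not a R a.
(B) symmetric: every R-edge is matched by its reverse.
(C) not serial: a has no R-successor.
(D) not transitive: d R b and b R d but not d R d.
(E) not euclidean: b R d and b R d but not d R d.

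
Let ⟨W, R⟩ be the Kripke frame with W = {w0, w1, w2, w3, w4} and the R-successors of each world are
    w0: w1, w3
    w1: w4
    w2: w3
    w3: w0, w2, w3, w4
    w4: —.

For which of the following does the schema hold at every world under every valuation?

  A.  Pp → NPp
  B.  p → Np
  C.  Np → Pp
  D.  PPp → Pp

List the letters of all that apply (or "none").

R is not transitive: w0 R w1 and w1 R w4 but not w0 R w4.
R is not euclidean: w0 R w1 and w0 R w3 but not w1 R w3.
R is not serial: w4 has no R-successor.
R is not a subset of the identity: w0 R w1 with w0 ≠ w1.
(A) Pp → NPp is axiom 5, which corresponds to the euclidean property. R is not euclidean — not valid.
(B) p → Np is valid only on frames where every R-edge is a self-loop. Here R ⊄ identity — not valid.
(C) Np → Pp is axiom D; it is valid on a frame exactly when R is serial. R is not serial, so not valid.
(D) the dual of axiom 4: valid iff R is transitive. R is not transitive — not valid.

none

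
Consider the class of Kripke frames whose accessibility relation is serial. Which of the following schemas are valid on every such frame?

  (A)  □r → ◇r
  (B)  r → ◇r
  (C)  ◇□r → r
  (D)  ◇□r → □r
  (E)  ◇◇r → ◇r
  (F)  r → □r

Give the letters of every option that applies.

A

(A) axiom D: valid iff R is serial. Every such R is serial — valid.
(B) r → ◇r is the dual of axiom T; it is valid on a frame exactly when R is reflexive. Such an R need not be reflexive, so not valid.
(C) ◇□r → r (the dual of axiom B) characterises the symmetric frames. Such an R need not be symmetric — not valid.
(D) ◇□r → □r (the dual of axiom 5) characterises the euclidean frames. Such an R need not be euclidean — not valid.
(E) the dual of axiom 4: valid iff R is transitive. Such an R need not be transitive — not valid.
(F) r → □r is equivalent to ◇p→p; it holds exactly when R ⊆ identity. Such an R need not be a subset of the identity — not valid.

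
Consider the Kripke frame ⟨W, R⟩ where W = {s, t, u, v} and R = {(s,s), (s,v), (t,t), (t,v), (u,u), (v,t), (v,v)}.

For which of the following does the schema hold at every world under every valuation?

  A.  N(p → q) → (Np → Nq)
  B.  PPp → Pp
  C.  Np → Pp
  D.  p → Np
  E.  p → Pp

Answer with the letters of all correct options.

R is reflexive: each world relates to itself.
R is not transitive: s R v and v R t but not s R t.
R is serial: every world has an R-successor.
R is not a subset of the identity: s R v with s ≠ v.
(A) this is just K, valid on every normal frame.
(B) the dual of axiom 4: valid iff R is transitive. R is not transitive — not valid.
(C) axiom D: valid iff R is serial. R is serial — valid.
(D) p → Np is valid only on frames where every R-edge is a self-loop. Here R ⊄ identity — not valid.
(E) p → Pp is the dual of axiom T, which corresponds to reflexivity. R is reflexive — valid.

A, C, E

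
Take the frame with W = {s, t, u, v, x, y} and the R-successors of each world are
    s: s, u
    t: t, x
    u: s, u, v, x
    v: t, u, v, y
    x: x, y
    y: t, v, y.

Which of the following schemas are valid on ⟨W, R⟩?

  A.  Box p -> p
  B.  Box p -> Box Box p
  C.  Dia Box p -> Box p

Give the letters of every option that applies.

A

R is reflexive: each world relates to itself.
R is not transitive: s R u and u R v but not s R v.
R is not euclidean: t R x and t R t but not x R t.
(A) Box p -> p is axiom T, which corresponds to reflexivity. R is reflexive — valid.
(B) Box p -> Box Box p is axiom 4; it is valid on a frame exactly when R is transitive. R is not transitive, so not valid.
(C) Dia Box p -> Box p (the dual of axiom 5) characterises the euclidean frames. R is not euclidean — not valid.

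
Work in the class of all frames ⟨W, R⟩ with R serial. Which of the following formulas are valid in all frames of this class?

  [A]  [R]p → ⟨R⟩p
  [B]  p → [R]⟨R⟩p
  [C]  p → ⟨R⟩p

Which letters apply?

(A) [R]p → ⟨R⟩p is axiom D, which corresponds to seriality. Every such R is serial — valid.
(B) p → [R]⟨R⟩p is axiom B; it is valid on a frame exactly when R is symmetric. Such an R need not be symmetric, so not valid.
(C) p → ⟨R⟩p (the dual of axiom T) characterises the reflexive frames. Such an R need not be reflexive — not valid.

A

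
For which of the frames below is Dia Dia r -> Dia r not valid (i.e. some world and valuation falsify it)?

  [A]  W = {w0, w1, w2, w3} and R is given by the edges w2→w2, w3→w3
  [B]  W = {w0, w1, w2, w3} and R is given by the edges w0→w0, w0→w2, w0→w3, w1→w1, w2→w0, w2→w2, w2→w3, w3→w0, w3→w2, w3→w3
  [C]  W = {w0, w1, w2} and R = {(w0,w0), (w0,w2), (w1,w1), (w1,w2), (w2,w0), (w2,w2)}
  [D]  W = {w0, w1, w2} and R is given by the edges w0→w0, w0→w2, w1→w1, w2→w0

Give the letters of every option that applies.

C, D

The schema Dia Dia r -> Dia r is the dual of axiom 4; it is valid on a frame iff R is transitive.
(A) R is transitive (R is closed under composition), so the schema is valid here.
(B) R is transitive (R is closed under composition), so the schema is valid here.
(C) R is not transitive (w1 R w2 and w2 R w0 but not w1 R w0), so the schema fails here.
(D) R is not transitive (w2 R w0 and w0 R w2 but not w2 R w2), so the schema fails here.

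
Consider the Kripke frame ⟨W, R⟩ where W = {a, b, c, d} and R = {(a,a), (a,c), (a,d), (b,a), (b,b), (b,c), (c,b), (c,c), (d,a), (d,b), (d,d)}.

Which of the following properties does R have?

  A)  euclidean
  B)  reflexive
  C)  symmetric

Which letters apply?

B

(A) not euclidean: a R c and a R a but not c R a.
(B) reflexive: each world relates to itself.
(C) not symmetric: a R c but not c R a.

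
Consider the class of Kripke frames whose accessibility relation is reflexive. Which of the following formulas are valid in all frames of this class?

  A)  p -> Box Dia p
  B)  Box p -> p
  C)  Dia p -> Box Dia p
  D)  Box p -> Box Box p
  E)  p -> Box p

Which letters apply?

B

A reflexive relation is serial.
(A) p -> Box Dia p is axiom B, which corresponds to symmetry. Such an R need not be symmetric — not valid.
(B) axiom T: valid iff R is reflexive. Every such R is reflexive — valid.
(C) Dia p -> Box Dia p is axiom 5, which corresponds to the euclidean property. Such an R need not be euclidean — not valid.
(D) axiom 4: valid iff R is transitive. Such an R need not be transitive — not valid.
(E) p -> Box p (equivalent to ◇p→p) corresponds to R being a subset of the identity. Such an R need not be a subset of the identity, so not valid.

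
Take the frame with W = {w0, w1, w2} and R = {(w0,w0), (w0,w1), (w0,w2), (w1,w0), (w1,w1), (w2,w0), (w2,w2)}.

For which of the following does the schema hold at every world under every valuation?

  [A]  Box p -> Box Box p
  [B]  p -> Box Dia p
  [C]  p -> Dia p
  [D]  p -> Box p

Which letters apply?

R is reflexive: each world relates to itself.
R is symmetric: every R-edge is matched by its reverse.
R is not transitive: w1 R w0 and w0 R w2 but not w1 R w2.
R is not a subset of the identity: w0 R w1 with w0 ≠ w1.
(A) axiom 4: valid iff R is transitive. R is not transitive — not valid.
(B) p -> Box Dia p is axiom B, which corresponds to symmetry. R is symmetric — valid.
(C) the dual of axiom T: valid iff R is reflexive. R is reflexive — valid.
(D) p -> Box p is valid only on frames where every R-edge is a self-loop. Here R ⊄ identity — not valid.

B, C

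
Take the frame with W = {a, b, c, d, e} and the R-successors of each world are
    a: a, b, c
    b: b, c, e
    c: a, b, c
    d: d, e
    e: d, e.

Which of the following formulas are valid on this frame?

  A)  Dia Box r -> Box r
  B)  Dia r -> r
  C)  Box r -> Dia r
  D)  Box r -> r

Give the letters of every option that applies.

R is reflexive: each world relates to itself.
R is not euclidean: a R b and a R a but not b R a.
R is serial: every world has an R-successor.
R is not a subset of the identity: a R b with a ≠ b.
(A) Dia Box r -> Box r (the dual of axiom 5) characterises the euclidean frames. R is not euclidean — not valid.
(B) Dia r -> r (the converse of T) corresponds to R being a subset of the identity. Here R ⊄ identity, so not valid.
(C) axiom D: valid iff R is serial. R is serial — valid.
(D) axiom T: valid iff R is reflexive. R is reflexive — valid.

C, D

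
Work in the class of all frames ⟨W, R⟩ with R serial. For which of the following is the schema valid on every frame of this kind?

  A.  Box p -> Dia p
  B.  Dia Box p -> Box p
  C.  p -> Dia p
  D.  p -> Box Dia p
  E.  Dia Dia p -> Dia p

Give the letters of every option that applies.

(A) Box p -> Dia p is axiom D, which corresponds to seriality. Every such R is serial — valid.
(B) the dual of axiom 5: valid iff R is euclidean. Such an R need not be euclidean — not valid.
(C) p -> Dia p is the dual of axiom T, which corresponds to reflexivity. Such an R need not be reflexive — not valid.
(D) p -> Box Dia p is axiom B; it is valid on a frame exactly when R is symmetric. Such an R need not be symmetric, so not valid.
(E) Dia Dia p -> Dia p is the dual of axiom 4; it is valid on a frame exactly when R is transitive. Such an R need not be transitive, so not valid.

A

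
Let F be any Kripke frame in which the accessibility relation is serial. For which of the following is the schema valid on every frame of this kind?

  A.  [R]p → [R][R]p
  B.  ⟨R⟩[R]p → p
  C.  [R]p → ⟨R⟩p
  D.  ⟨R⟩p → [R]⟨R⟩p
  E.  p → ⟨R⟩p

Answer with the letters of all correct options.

C

(A) axiom 4: valid iff R is transitive. Such an R need not be transitive — not valid.
(B) ⟨R⟩[R]p → p (the dual of axiom B) characterises the symmetric frames. Such an R need not be symmetric — not valid.
(C) [R]p → ⟨R⟩p is axiom D, which corresponds to seriality. Every such R is serial — valid.
(D) ⟨R⟩p → [R]⟨R⟩p (axiom 5) characterises the euclidean frames. Such an R need not be euclidean — not valid.
(E) p → ⟨R⟩p (the dual of axiom T) characterises the reflexive frames. Such an R need not be reflexive — not valid.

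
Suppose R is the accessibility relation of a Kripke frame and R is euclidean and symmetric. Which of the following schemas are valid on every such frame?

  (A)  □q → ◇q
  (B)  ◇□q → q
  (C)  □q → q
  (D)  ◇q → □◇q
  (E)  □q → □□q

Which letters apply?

B, D, E

A symmetric euclidean relation is transitive (uRv and vRw give vRu by symmetry, then uRw by the euclidean condition, applied at v).
(A) □q → ◇q (axiom D) characterises the serial frames. Such an R need not be serial — not valid.
(B) ◇□q → q is the dual of axiom B; it is valid on a frame exactly when R is symmetric. Every such R is symmetric, so valid.
(C) axiom T: valid iff R is reflexive. Such an R need not be reflexive — not valid.
(D) axiom 5: valid iff R is euclidean. Every such R is euclidean — valid.
(E) axiom 4: valid iff R is transitive. Every such R is transitive — valid.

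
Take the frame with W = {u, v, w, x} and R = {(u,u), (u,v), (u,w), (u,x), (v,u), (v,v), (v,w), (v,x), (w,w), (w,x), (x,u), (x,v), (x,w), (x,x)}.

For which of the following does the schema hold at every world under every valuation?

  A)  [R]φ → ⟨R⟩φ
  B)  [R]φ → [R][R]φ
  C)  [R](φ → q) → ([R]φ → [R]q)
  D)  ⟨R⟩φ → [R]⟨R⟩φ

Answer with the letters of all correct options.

A, C

R is not transitive: w R x and x R u but not w R u.
R is not euclidean: u R w and u R u but not w R u.
R is serial: every world has an R-successor.
(A) [R]φ → ⟨R⟩φ (axiom D) characterises the serial frames. R is serial — valid.
(B) [R]φ → [R][R]φ is axiom 4; it is valid on a frame exactly when R is transitive. R is not transitive, so not valid.
(C) this is just K, valid on every normal frame.
(D) axiom 5: valid iff R is euclidean. R is not euclidean — not valid.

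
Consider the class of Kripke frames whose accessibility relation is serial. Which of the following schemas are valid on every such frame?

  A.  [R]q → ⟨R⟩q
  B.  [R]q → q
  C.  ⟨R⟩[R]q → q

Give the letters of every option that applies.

(A) [R]q → ⟨R⟩q (axiom D) characterises the serial frames. Every such R is serial — valid.
(B) [R]q → q (axiom T) characterises the reflexive frames. Such an R need not be reflexive — not valid.
(C) ⟨R⟩[R]q → q is the dual of axiom B, which corresponds to symmetry. Such an R need not be symmetric — not valid.

A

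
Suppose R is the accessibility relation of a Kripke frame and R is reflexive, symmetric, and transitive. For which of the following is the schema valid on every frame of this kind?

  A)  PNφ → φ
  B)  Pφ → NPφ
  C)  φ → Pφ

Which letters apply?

A, B, C

A relation that is reflexive, symmetric, and transitive is also euclidean and serial.
(A) PNφ → φ is the dual of axiom B, which corresponds to symmetry. Every such R is symmetric — valid.
(B) Pφ → NPφ (axiom 5) characterises the euclidean frames. Every such R is euclidean — valid.
(C) the dual of axiom T: valid iff R is reflexive. Every such R is reflexive — valid.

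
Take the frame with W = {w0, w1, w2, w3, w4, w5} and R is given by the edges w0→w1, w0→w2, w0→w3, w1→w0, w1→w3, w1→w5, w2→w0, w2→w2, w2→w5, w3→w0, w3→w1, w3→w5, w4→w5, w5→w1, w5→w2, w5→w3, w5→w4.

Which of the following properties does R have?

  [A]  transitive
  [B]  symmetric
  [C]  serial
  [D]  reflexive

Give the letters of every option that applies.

(A) not transitive: w0 R w1 and w1 R w0 but not w0 R w0.
(B) symmetric: every R-edge is matched by its reverse.
(C) serial: every world has an R-successor.
(D) not reflexive: not w0 R w0.

B, C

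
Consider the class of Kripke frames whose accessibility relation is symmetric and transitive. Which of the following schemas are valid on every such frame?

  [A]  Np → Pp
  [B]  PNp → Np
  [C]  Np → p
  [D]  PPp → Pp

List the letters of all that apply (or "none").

B, D

A symmetric transitive relation is euclidean (uRv and uRw give vRu by symmetry, then vRw by transitivity).
(A) Np → Pp is axiom D; it is valid on a frame exactly when R is serial. Such an R need not be serial, so not valid.
(B) PNp → Np is the dual of axiom 5, which corresponds to the euclidean property. Every such R is euclidean — valid.
(C) Np → p is axiom T; it is valid on a frame exactly when R is reflexive. Such an R need not be reflexive, so not valid.
(D) PPp → Pp is the dual of axiom 4; it is valid on a frame exactly when R is transitive. Every such R is transitive, so valid.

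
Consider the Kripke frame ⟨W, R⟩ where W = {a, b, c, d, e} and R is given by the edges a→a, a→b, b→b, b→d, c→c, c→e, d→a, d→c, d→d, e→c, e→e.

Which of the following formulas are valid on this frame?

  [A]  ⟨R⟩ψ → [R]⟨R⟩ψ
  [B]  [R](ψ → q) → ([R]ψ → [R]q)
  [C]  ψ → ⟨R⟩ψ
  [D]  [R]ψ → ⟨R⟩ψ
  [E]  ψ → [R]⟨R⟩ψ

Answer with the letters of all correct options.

B, C, D

R is reflexive: each world relates to itself.
R is not symmetric: a R b but not b R a.
R is not euclidean: a R b and a R a but not b R a.
R is serial: every world has an R-successor.
(A) axiom 5: valid iff R is euclidean. R is not euclidean — not valid.
(B) [R](ψ → q) → ([R]ψ → [R]q) is axiom K, valid on every Kripke frame — valid.
(C) ψ → ⟨R⟩ψ is the dual of axiom T, which corresponds to reflexivity. R is reflexive — valid.
(D) axiom D: valid iff R is serial. R is serial — valid.
(E) axiom B: valid iff R is symmetric. R is not symmetric — not valid.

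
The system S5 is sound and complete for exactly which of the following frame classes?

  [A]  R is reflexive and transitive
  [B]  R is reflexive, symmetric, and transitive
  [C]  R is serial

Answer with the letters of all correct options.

B

(A) this class determines S4, not S5.
(B) S5 is sound and complete for exactly this class.
(C) this class determines D, not S5.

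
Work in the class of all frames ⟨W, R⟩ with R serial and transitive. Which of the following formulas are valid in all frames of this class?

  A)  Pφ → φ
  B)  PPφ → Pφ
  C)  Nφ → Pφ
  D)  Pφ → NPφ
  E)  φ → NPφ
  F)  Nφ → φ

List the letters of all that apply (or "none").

(A) Pφ → φ is valid only on frames where every R-edge is a self-loop. Such an R need not be a subset of the identity — not valid.
(B) PPφ → Pφ (the dual of axiom 4) characterises the transitive frames. Every such R is transitive — valid.
(C) Nφ → Pφ is axiom D, which corresponds to seriality. Every such R is serial — valid.
(D) Pφ → NPφ is axiom 5; it is valid on a frame exactly when R is euclidean. Such an R need not be euclidean, so not valid.
(E) φ → NPφ (axiom B) characterises the symmetric frames. Such an R need not be symmetric — not valid.
(F) Nφ → φ is axiom T; it is valid on a frame exactly when R is reflexive. Such an R need not be reflexive, so not valid.

B, C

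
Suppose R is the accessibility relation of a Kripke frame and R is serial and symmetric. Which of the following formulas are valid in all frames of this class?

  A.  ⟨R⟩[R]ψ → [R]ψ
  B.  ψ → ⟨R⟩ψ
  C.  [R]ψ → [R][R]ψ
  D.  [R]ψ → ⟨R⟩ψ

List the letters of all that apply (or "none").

D

(A) ⟨R⟩[R]ψ → [R]ψ is the dual of axiom 5; it is valid on a frame exactly when R is euclidean. Such an R need not be euclidean, so not valid.
(B) the dual of axiom T: valid iff R is reflexive. Such an R need not be reflexive — not valid.
(C) [R]ψ → [R][R]ψ (axiom 4) characterises the transitive frames. Such an R need not be transitive — not valid.
(D) [R]ψ → ⟨R⟩ψ is axiom D, which corresponds to seriality. Every such R is serial — valid.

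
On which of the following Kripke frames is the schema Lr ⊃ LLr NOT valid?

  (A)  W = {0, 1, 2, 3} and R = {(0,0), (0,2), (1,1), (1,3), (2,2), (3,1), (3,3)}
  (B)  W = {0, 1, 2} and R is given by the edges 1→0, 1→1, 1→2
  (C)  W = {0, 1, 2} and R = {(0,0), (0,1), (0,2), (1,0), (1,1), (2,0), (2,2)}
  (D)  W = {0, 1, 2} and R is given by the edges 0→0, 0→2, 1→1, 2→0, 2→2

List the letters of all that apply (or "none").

C

The schema Lr ⊃ LLr is axiom 4; it is valid on a frame iff R is transitive.
(A) R is transitive (R is closed under composition), so the schema is valid here.
(B) R is transitive (R is closed under composition), so the schema is valid here.
(C) R is not transitive (1 R 0 and 0 R 2 but not 1 R 2), so the schema fails here.
(D) R is transitive (R is closed under composition), so the schema is valid here.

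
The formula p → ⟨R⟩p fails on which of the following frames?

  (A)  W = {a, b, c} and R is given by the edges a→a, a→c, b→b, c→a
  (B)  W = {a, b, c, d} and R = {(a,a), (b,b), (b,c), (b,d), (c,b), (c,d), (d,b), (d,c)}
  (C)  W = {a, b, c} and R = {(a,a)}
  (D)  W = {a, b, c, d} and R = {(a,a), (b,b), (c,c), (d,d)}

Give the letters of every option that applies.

A, B, C

The schema p → ⟨R⟩p is the dual of axiom T; it is valid on a frame iff R is reflexive.
(A) R is not reflexive (not c R c), so the schema fails here.
(B) R is not reflexive (not c R c), so the schema fails here.
(C) R is not reflexive (not b R b), so the schema fails here.
(D) R is reflexive (each world relates to itself), so the schema is valid here.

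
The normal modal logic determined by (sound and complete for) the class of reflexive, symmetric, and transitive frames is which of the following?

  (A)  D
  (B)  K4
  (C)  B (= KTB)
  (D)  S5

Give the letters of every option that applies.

D

(A) D is determined by the class of serial frames.
(B) K4 is determined by the class of transitive frames.
(C) B (= KTB) is determined by the class of reflexive and symmetric frames.
(D) S5 is determined by exactly this class.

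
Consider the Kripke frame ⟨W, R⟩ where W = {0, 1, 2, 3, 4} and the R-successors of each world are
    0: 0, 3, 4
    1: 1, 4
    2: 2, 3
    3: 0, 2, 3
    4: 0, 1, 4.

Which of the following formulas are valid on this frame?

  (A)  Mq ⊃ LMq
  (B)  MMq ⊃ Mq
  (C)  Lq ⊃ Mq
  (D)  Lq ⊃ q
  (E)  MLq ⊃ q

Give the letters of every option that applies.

R is reflexive: each world relates to itself.
R is symmetric: every R-edge is matched by its reverse.
R is not transitive: 0 R 3 and 3 R 2 but not 0 R 2.
R is not euclidean: 0 R 3 and 0 R 4 but not 3 R 4.
R is serial: every world has an R-successor.
(A) Mq ⊃ LMq (axiom 5) characterises the euclidean frames. R is not euclidean — not valid.
(B) MMq ⊃ Mq (the dual of axiom 4) characterises the transitive frames. R is not transitive — not valid.
(C) Lq ⊃ Mq is axiom D; it is valid on a frame exactly when R is serial. R is serial, so valid.
(D) axiom T: valid iff R is reflexive. R is reflexive — valid.
(E) MLq ⊃ q is the dual of axiom B, which corresponds to symmetry. R is symmetric — valid.

C, D, E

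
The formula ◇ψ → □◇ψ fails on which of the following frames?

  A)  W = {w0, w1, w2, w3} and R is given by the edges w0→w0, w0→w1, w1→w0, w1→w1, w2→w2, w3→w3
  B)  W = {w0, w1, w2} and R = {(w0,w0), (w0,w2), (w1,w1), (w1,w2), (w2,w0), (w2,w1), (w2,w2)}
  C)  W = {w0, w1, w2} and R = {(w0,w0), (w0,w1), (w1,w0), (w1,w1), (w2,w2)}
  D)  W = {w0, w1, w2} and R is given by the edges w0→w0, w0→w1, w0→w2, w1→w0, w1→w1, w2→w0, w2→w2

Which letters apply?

B, D

The schema ◇ψ → □◇ψ is axiom 5; it is valid on a frame iff R is euclidean.
(A) R is euclidean (any two R-successors of the same world are R-related), so the schema is valid here.
(B) R is not euclidean (w2 R w0 and w2 R w1 but not w0 R w1), so the schema fails here.
(C) R is euclidean (any two R-successors of the same world are R-related), so the schema is valid here.
(D) R is not euclidean (w0 R w1 and w0 R w2 but not w1 R w2), so the schema fails here.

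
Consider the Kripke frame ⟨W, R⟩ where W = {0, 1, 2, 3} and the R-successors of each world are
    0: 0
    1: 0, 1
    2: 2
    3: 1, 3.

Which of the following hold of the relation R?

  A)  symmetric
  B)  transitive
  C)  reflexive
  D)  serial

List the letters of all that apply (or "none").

C, D

(A) not symmetric: 1 R 0 but not 0 R 1.
(B) not transitive: 3 R 1 and 1 R 0 but not 3 R 0.
(C) reflexive: each world relates to itself.
(D) serial: every world has an R-successor.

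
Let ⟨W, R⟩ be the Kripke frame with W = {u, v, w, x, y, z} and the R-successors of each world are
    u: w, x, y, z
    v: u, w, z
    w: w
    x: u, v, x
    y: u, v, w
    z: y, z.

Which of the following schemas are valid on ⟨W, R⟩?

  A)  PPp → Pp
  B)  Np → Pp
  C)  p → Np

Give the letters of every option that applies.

R is not transitive: u R x and x R u but not u R u.
R is serial: every world has an R-successor.
R is not a subset of the identity: u R w with u ≠ w.
(A) the dual of axiom 4: valid iff R is transitive. R is not transitive — not valid.
(B) Np → Pp is axiom D, which corresponds to seriality. R is serial — valid.
(C) p → Np is valid only on frames where every R-edge is a self-loop. Here R ⊄ identity — not valid.

B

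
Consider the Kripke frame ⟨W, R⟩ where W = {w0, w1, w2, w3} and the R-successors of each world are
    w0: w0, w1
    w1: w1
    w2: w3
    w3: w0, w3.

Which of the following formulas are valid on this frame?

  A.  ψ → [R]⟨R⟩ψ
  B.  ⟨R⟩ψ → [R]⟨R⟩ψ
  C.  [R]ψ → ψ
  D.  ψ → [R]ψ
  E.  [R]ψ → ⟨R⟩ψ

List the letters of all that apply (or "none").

E

R is not reflexive: not w2 R w2.
R is not symmetric: w0 R w1 but not w1 R w0.
R is not euclidean: w0 R w1 and w0 R w0 but not w1 R w0.
R is serial: every world has an R-successor.
R is not a subset of the identity: w0 R w1 with w0 ≠ w1.
(A) ψ → [R]⟨R⟩ψ (axiom B) characterises the symmetric frames. R is not symmetric — not valid.
(B) ⟨R⟩ψ → [R]⟨R⟩ψ is axiom 5; it is valid on a frame exactly when R is euclidean. R is not euclidean, so not valid.
(C) axiom T: valid iff R is reflexive. R is not reflexive — not valid.
(D) ψ → [R]ψ (equivalent to ◇p→p) corresponds to R being a subset of the identity. Here R ⊄ identity, so not valid.
(E) [R]ψ → ⟨R⟩ψ is axiom D; it is valid on a frame exactly when R is serial. R is serial, so valid.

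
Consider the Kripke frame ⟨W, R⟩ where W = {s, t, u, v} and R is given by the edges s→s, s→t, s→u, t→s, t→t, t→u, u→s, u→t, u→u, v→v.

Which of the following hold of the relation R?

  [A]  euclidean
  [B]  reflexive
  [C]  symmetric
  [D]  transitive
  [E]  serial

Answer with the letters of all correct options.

(A) euclidean: any two R-successors of the same world are R-related.
(B) reflexive: each world relates to itself.
(C) symmetric: every R-edge is matched by its reverse.
(D) transitive: R is closed under composition.
(E) serial: every world has an R-successor.

A, B, C, D, E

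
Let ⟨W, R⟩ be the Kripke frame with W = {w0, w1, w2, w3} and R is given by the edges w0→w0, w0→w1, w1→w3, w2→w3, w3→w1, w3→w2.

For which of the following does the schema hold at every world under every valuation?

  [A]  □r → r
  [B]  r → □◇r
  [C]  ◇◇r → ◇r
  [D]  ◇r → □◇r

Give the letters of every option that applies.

R is not reflexive: not w1 R w1.
R is not symmetric: w0 R w1 but not w1 R w0.
R is not transitive: w0 R w1 and w1 R w3 but not w0 R w3.
R is not euclidean: w0 R w1 and w0 R w0 but not w1 R w0.
(A) □r → r is axiom T, which corresponds to reflexivity. R is not reflexive — not valid.
(B) axiom B: valid iff R is symmetric. R is not symmetric — not valid.
(C) the dual of axiom 4: valid iff R is transitive. R is not transitive — not valid.
(D) ◇r → □◇r (axiom 5) characterises the euclidean frames. R is not euclidean — not valid.

none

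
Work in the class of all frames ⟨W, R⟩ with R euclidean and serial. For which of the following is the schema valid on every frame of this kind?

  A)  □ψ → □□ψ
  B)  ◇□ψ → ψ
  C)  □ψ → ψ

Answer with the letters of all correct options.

none

(A) □ψ → □□ψ (axiom 4) characterises the transitive frames. Such an R need not be transitive — not valid.
(B) ◇□ψ → ψ is the dual of axiom B; it is valid on a frame exactly when R is symmetric. Such an R need not be symmetric, so not valid.
(C) □ψ → ψ is axiom T, which corresponds to reflexivity. Such an R need not be reflexive — not valid.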